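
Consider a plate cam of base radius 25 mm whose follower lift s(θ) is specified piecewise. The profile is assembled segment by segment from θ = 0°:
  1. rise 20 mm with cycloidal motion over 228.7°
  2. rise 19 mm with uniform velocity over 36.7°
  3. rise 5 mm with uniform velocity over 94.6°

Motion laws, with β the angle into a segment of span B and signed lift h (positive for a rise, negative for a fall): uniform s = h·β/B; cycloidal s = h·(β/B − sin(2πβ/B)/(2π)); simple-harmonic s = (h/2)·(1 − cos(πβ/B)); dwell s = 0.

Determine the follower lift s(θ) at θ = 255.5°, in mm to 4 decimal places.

seg 1 [0°–228.7°] cycloidal, h=20: full span → s += 20 → s = 20.0000
seg 2 [228.7°–265.4°] uniform, h=19: θ=255.5° here. β=26.8, B=36.7. 19·26.8/36.7 = 13.8747 → s = 33.8747

33.8747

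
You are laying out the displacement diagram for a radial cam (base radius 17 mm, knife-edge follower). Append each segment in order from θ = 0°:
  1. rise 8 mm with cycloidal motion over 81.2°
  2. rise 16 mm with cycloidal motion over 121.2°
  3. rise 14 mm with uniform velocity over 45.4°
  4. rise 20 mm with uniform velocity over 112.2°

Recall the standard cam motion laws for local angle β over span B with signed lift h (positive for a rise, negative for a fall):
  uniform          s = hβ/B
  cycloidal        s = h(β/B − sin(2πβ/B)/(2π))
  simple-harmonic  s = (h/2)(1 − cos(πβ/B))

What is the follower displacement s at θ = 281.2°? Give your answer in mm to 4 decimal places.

seg 1 [0°–81.2°] cycloidal, h=8: full span → s += 8 → s = 8.0000
seg 2 [81.2°–202.4°] cycloidal, h=16: full span → s += 16 → s = 24.0000
seg 3 [202.4°–247.8°] uniform, h=14: full span → s += 14 → s = 38.0000
seg 4 [247.8°–360°] uniform, h=20: θ=281.2° here. β=33.4, B=112.2. 20·33.4/112.2 = 5.9537 → s = 43.9537

43.9537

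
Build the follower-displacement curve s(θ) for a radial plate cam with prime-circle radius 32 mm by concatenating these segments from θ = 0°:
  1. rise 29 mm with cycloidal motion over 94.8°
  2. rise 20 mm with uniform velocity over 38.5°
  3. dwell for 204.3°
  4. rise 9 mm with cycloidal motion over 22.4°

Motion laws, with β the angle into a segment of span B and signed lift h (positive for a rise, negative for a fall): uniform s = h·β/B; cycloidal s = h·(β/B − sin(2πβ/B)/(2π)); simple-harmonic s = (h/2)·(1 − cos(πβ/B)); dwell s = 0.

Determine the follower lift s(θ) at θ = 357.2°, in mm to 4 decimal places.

seg 1 [0°–94.8°] cycloidal, h=29: full span → s += 29 → s = 29.0000
seg 2 [94.8°–133.3°] uniform, h=20: full span → s += 20 → s = 49.0000
seg 3 [133.3°–337.6°] dwell: s stays 49.0000
seg 4 [337.6°–360°] cycloidal, h=9: θ=357.2° here. β=19.6, B=22.4. 9·(0.8750 − sin(2π·0.8750)/(2π)) = 8.8879 → s = 57.8879

57.8879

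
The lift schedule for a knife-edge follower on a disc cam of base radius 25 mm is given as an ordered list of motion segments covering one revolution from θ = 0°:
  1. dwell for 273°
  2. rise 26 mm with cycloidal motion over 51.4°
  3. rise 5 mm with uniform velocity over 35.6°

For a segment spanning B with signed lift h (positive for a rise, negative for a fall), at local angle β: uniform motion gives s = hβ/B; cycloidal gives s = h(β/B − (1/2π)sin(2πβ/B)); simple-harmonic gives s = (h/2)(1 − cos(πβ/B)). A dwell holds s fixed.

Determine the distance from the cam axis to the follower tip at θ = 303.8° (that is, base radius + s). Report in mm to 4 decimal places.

seg 1 [0°–273°] dwell: s stays 0.0000
seg 2 [273°–324.4°] cycloidal, h=26: θ=303.8° here. β=30.8, B=51.4. 26·(0.5992 − sin(2π·0.5992)/(2π)) = 17.9956 → s = 17.9956
radial distance = base radius + s = 25 + 17.9956 = 42.9956

42.9956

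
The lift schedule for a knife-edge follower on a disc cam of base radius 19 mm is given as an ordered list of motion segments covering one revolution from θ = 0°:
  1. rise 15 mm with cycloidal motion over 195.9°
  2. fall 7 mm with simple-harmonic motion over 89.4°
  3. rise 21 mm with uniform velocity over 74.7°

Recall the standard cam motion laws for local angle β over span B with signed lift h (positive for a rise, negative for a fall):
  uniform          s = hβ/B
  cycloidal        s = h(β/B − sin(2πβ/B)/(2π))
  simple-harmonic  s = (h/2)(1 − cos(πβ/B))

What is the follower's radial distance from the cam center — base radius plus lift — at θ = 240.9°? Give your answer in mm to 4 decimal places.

seg 1 [0°–195.9°] cycloidal, h=15: full span → s += 15 → s = 15.0000
seg 2 [195.9°–285.3°] simple-harmonic, h=-7: θ=240.9° here. β=45, B=89.4. -7/2·(1 − cos(π·0.5034)) = -3.5369 → s = 11.4631
radial distance = base radius + s = 19 + 11.4631 = 30.4631

30.4631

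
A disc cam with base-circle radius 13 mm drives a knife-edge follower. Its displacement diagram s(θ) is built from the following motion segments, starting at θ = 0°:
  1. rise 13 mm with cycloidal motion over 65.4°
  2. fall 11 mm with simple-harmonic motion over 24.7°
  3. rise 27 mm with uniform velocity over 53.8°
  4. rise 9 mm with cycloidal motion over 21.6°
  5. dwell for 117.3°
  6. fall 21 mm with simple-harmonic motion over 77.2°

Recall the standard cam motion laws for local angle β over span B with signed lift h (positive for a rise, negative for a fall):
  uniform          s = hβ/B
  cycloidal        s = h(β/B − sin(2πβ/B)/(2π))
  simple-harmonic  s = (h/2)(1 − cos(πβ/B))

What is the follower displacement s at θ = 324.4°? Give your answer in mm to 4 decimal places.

seg 1 [0°–65.4°] cycloidal, h=13: full span → s += 13 → s = 13.0000
seg 2 [65.4°–90.1°] simple-harmonic, h=-11: full span → s += -11 → s = 2.0000
seg 3 [90.1°–143.9°] uniform, h=27: full span → s += 27 → s = 29.0000
seg 4 [143.9°–165.5°] cycloidal, h=9: full span → s += 9 → s = 38.0000
seg 5 [165.5°–282.8°] dwell: s stays 38.0000
seg 6 [282.8°–360°] simple-harmonic, h=-21: θ=324.4° here. β=41.6, B=77.2. -21/2·(1 − cos(π·0.5389)) = -11.7787 → s = 26.2213

26.2213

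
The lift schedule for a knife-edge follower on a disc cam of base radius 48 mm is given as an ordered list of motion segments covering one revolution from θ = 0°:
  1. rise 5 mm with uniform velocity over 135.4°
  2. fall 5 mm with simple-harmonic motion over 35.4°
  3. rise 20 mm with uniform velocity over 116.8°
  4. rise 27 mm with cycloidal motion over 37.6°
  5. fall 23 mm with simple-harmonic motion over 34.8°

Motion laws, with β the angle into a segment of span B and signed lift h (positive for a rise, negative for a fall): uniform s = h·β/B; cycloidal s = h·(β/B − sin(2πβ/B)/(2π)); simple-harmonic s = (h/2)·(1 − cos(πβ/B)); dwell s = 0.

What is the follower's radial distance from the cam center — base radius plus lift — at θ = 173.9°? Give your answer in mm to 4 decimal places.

seg 1 [0°–135.4°] uniform, h=5: full span → s += 5 → s = 5.0000
seg 2 [135.4°–170.8°] simple-harmonic, h=-5: full span → s += -5 → s = 0.0000
seg 3 [170.8°–287.6°] uniform, h=20: θ=173.9° here. β=3.1, B=116.8. 20·3.1/116.8 = 0.5308 → s = 0.5308
radial distance = base radius + s = 48 + 0.5308 = 48.5308

48.5308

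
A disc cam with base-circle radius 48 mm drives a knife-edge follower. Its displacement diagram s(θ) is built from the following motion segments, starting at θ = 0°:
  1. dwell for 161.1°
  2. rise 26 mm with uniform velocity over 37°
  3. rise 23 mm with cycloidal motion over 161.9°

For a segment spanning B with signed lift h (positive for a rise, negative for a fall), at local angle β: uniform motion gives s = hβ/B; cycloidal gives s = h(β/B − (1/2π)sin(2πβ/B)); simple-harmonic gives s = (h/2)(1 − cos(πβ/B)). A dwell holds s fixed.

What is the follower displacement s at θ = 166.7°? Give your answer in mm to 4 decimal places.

seg 1 [0°–161.1°] dwell: s stays 0.0000
seg 2 [161.1°–198.1°] uniform, h=26: θ=166.7° here. β=5.6, B=37. 26·5.6/37 = 3.9351 → s = 3.9351

3.9351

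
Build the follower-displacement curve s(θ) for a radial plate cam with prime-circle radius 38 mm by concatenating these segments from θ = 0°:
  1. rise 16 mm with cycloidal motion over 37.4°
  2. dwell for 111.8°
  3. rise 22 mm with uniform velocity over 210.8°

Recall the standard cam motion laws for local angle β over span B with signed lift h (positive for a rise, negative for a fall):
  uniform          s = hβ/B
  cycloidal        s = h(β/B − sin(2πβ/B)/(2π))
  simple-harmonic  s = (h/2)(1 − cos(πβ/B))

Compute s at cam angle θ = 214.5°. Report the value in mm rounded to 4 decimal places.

seg 1 [0°–37.4°] cycloidal, h=16: full span → s += 16 → s = 16.0000
seg 2 [37.4°–149.2°] dwell: s stays 16.0000
seg 3 [149.2°–360°] uniform, h=22: θ=214.5° here. β=65.3, B=210.8. 22·65.3/210.8 = 6.8150 → s = 22.8150

22.8150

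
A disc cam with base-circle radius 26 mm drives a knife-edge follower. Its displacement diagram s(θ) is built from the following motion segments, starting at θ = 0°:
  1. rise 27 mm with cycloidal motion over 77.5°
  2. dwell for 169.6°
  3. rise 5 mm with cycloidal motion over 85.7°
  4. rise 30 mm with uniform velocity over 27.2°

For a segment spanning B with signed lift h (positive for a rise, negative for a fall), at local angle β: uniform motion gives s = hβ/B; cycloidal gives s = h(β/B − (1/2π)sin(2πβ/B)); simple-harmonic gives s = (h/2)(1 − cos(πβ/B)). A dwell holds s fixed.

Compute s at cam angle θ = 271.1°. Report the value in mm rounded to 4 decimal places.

seg 1 [0°–77.5°] cycloidal, h=27: full span → s += 27 → s = 27.0000
seg 2 [77.5°–247.1°] dwell: s stays 27.0000
seg 3 [247.1°–332.8°] cycloidal, h=5: θ=271.1° here. β=24, B=85.7. 5·(0.2800 − sin(2π·0.2800)/(2π)) = 0.6186 → s = 27.6186

27.6186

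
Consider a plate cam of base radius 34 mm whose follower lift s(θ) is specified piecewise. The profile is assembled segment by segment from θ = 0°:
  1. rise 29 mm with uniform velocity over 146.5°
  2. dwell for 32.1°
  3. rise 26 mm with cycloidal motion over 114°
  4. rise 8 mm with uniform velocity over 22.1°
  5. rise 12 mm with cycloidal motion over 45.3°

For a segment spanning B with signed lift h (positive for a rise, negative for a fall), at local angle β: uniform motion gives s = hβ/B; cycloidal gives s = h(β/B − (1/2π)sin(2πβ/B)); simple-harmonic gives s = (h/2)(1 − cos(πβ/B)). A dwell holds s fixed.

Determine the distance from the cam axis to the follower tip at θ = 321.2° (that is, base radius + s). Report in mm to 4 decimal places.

seg 1 [0°–146.5°] uniform, h=29: full span → s += 29 → s = 29.0000
seg 2 [146.5°–178.6°] dwell: s stays 29.0000
seg 3 [178.6°–292.6°] cycloidal, h=26: full span → s += 26 → s = 55.0000
seg 4 [292.6°–314.7°] uniform, h=8: full span → s += 8 → s = 63.0000
seg 5 [314.7°–360°] cycloidal, h=12: θ=321.2° here. β=6.5, B=45.3. 12·(0.1435 − sin(2π·0.1435)/(2π)) = 0.2240 → s = 63.2240
radial distance = base radius + s = 34 + 63.2240 = 97.2240

97.2240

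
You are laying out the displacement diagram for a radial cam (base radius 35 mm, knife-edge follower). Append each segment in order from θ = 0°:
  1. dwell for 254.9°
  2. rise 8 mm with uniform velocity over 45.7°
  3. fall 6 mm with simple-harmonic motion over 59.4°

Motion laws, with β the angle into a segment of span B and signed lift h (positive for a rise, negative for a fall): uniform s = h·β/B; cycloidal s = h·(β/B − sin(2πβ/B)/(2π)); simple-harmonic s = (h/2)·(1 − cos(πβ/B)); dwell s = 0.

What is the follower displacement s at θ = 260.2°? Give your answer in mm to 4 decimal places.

seg 1 [0°–254.9°] dwell: s stays 0.0000
seg 2 [254.9°–300.6°] uniform, h=8: θ=260.2° here. β=5.3, B=45.7. 8·5.3/45.7 = 0.9278 → s = 0.9278

0.9278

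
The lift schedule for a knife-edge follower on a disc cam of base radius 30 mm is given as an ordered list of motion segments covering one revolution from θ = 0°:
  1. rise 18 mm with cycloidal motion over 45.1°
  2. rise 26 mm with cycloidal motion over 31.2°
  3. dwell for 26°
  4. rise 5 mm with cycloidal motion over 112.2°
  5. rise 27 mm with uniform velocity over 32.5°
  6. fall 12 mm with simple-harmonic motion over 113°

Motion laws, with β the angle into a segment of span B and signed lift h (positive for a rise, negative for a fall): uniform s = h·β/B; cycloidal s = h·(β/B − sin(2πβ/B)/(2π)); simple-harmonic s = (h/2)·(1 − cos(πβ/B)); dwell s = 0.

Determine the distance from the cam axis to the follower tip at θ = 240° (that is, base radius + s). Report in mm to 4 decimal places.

seg 1 [0°–45.1°] cycloidal, h=18: full span → s += 18 → s = 18.0000
seg 2 [45.1°–76.3°] cycloidal, h=26: full span → s += 26 → s = 44.0000
seg 3 [76.3°–102.3°] dwell: s stays 44.0000
seg 4 [102.3°–214.5°] cycloidal, h=5: full span → s += 5 → s = 49.0000
seg 5 [214.5°–247°] uniform, h=27: θ=240° here. β=25.5, B=32.5. 27·25.5/32.5 = 21.1846 → s = 70.1846
radial distance = base radius + s = 30 + 70.1846 = 100.1846

100.1846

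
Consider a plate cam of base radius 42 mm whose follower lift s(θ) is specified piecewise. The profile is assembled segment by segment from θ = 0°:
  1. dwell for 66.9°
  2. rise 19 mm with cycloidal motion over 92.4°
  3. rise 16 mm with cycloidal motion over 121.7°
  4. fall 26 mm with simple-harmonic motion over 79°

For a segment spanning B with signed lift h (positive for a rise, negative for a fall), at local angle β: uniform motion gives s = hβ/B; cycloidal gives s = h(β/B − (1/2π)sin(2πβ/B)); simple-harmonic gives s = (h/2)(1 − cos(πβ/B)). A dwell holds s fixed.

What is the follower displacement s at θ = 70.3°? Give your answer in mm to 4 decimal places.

seg 1 [0°–66.9°] dwell: s stays 0.0000
seg 2 [66.9°–159.3°] cycloidal, h=19: θ=70.3° here. β=3.4, B=92.4. 19·(0.0368 − sin(2π·0.0368)/(2π)) = 0.0062 → s = 0.0062

0.0062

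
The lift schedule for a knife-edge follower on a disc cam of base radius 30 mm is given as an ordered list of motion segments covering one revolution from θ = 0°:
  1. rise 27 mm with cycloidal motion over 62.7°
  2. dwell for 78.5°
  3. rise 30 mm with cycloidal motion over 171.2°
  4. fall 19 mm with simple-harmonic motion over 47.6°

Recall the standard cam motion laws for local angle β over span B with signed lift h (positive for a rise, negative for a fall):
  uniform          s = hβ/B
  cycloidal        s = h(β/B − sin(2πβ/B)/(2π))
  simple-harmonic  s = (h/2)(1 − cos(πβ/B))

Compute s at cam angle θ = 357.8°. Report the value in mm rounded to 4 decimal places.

seg 1 [0°–62.7°] cycloidal, h=27: full span → s += 27 → s = 27.0000
seg 2 [62.7°–141.2°] dwell: s stays 27.0000
seg 3 [141.2°–312.4°] cycloidal, h=30: full span → s += 30 → s = 57.0000
seg 4 [312.4°–360°] simple-harmonic, h=-19: θ=357.8° here. β=45.4, B=47.6. -19/2·(1 − cos(π·0.9538)) = -18.9000 → s = 38.1000

38.1000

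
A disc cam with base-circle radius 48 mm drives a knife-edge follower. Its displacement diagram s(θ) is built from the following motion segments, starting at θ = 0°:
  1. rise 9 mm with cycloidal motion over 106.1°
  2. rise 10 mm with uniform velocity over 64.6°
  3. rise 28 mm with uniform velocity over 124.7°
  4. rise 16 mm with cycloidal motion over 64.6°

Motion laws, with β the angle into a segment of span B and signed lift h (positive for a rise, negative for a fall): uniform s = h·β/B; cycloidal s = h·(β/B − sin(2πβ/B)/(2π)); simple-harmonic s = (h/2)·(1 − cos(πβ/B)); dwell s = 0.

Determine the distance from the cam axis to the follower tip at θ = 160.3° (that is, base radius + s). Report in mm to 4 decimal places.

seg 1 [0°–106.1°] cycloidal, h=9: full span → s += 9 → s = 9.0000
seg 2 [106.1°–170.7°] uniform, h=10: θ=160.3° here. β=54.2, B=64.6. 10·54.2/64.6 = 8.3901 → s = 17.3901
radial distance = base radius + s = 48 + 17.3901 = 65.3901

65.3901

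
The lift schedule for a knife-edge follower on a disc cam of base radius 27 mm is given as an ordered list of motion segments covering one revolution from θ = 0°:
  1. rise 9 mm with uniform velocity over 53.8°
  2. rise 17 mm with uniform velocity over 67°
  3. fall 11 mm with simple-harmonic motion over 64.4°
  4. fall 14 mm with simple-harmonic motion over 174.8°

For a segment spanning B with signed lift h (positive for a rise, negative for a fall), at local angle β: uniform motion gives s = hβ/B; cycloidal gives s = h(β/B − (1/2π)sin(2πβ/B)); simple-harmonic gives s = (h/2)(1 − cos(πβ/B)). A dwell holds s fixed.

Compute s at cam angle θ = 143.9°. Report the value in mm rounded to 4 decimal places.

seg 1 [0°–53.8°] uniform, h=9: full span → s += 9 → s = 9.0000
seg 2 [53.8°–120.8°] uniform, h=17: full span → s += 17 → s = 26.0000
seg 3 [120.8°–185.2°] simple-harmonic, h=-11: θ=143.9° here. β=23.1, B=64.4. -11/2·(1 − cos(π·0.3587)) = -3.1378 → s = 22.8622

22.8622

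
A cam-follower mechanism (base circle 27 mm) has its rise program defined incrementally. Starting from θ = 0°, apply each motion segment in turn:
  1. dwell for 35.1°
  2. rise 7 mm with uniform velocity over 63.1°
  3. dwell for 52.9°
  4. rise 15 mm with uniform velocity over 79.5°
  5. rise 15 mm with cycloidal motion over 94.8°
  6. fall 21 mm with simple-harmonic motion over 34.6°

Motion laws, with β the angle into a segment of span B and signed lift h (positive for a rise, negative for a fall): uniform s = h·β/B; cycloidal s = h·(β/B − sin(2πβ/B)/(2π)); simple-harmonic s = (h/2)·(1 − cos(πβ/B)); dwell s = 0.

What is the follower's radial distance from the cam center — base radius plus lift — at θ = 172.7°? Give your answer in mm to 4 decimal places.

seg 1 [0°–35.1°] dwell: s stays 0.0000
seg 2 [35.1°–98.2°] uniform, h=7: full span → s += 7 → s = 7.0000
seg 3 [98.2°–151.1°] dwell: s stays 7.0000
seg 4 [151.1°–230.6°] uniform, h=15: θ=172.7° here. β=21.6, B=79.5. 15·21.6/79.5 = 4.0755 → s = 11.0755
radial distance = base radius + s = 27 + 11.0755 = 38.0755

38.0755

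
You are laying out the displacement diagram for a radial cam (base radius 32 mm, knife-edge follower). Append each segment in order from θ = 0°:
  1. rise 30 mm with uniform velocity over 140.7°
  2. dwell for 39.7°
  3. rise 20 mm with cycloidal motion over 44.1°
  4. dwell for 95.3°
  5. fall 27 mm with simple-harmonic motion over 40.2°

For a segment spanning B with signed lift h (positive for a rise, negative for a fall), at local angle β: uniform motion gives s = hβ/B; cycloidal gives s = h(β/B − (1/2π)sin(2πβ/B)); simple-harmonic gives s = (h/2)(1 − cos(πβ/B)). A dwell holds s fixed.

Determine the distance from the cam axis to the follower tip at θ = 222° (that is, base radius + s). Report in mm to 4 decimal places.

seg 1 [0°–140.7°] uniform, h=30: full span → s += 30 → s = 30.0000
seg 2 [140.7°–180.4°] dwell: s stays 30.0000
seg 3 [180.4°–224.5°] cycloidal, h=20: θ=222° here. β=41.6, B=44.1. 20·(0.9433 − sin(2π·0.9433)/(2π)) = 19.9762 → s = 49.9762
radial distance = base radius + s = 32 + 49.9762 = 81.9762

81.9762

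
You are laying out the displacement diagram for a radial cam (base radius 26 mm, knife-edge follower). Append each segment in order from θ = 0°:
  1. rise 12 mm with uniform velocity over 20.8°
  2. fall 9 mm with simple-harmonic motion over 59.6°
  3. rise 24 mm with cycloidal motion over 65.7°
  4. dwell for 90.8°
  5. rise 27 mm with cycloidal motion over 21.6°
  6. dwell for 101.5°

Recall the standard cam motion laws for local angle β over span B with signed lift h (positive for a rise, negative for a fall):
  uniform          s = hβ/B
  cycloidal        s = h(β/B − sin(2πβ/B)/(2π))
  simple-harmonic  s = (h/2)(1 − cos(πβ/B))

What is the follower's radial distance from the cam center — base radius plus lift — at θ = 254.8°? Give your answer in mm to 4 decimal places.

seg 1 [0°–20.8°] uniform, h=12: full span → s += 12 → s = 12.0000
seg 2 [20.8°–80.4°] simple-harmonic, h=-9: full span → s += -9 → s = 3.0000
seg 3 [80.4°–146.1°] cycloidal, h=24: full span → s += 24 → s = 27.0000
seg 4 [146.1°–236.9°] dwell: s stays 27.0000
seg 5 [236.9°–258.5°] cycloidal, h=27: θ=254.8° here. β=17.9, B=21.6. 27·(0.8287 − sin(2π·0.8287)/(2π)) = 26.1574 → s = 53.1574
radial distance = base radius + s = 26 + 53.1574 = 79.1574

79.1574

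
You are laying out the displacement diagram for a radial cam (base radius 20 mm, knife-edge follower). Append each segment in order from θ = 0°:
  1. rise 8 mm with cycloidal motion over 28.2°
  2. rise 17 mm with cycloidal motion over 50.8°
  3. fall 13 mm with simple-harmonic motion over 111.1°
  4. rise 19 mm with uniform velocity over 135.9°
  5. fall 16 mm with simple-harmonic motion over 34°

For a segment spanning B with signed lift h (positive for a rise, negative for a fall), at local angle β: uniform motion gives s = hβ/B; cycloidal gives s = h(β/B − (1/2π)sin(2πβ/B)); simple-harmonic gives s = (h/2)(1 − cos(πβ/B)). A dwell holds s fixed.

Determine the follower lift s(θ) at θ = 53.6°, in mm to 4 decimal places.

seg 1 [0°–28.2°] cycloidal, h=8: full span → s += 8 → s = 8.0000
seg 2 [28.2°–79°] cycloidal, h=17: θ=53.6° here. β=25.4, B=50.8. 17·(0.5000 − sin(2π·0.5000)/(2π)) = 8.5000 → s = 16.5000

16.5000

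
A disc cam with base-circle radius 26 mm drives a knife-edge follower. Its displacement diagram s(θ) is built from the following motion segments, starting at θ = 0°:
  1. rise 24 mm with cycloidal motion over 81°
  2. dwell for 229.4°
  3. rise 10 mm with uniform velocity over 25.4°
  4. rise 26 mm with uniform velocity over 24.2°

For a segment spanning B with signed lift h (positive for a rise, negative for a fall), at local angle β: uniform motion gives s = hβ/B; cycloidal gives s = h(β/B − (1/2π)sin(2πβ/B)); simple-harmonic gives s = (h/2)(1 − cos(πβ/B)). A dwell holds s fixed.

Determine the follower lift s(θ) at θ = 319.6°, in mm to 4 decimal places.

seg 1 [0°–81°] cycloidal, h=24: full span → s += 24 → s = 24.0000
seg 2 [81°–310.4°] dwell: s stays 24.0000
seg 3 [310.4°–335.8°] uniform, h=10: θ=319.6° here. β=9.2, B=25.4. 10·9.2/25.4 = 3.6220 → s = 27.6220

27.6220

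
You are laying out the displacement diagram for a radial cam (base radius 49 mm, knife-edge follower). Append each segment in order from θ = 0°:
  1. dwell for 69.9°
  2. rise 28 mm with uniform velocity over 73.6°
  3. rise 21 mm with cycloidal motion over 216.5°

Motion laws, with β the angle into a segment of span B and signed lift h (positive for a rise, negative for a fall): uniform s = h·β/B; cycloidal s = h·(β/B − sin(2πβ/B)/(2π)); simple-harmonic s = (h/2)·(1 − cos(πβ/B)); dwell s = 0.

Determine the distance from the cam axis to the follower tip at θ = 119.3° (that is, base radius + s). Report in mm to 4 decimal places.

seg 1 [0°–69.9°] dwell: s stays 0.0000
seg 2 [69.9°–143.5°] uniform, h=28: θ=119.3° here. β=49.4, B=73.6. 28·49.4/73.6 = 18.7935 → s = 18.7935
radial distance = base radius + s = 49 + 18.7935 = 67.7935

67.7935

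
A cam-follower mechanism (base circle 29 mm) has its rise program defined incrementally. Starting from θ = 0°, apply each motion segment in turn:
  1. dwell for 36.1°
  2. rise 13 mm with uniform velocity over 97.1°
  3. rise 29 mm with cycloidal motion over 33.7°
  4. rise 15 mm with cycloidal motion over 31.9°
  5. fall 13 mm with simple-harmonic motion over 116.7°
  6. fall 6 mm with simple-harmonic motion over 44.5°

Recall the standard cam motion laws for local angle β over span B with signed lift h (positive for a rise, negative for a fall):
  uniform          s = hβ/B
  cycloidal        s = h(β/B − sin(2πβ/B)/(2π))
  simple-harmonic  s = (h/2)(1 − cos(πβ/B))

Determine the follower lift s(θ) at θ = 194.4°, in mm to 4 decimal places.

seg 1 [0°–36.1°] dwell: s stays 0.0000
seg 2 [36.1°–133.2°] uniform, h=13: full span → s += 13 → s = 13.0000
seg 3 [133.2°–166.9°] cycloidal, h=29: full span → s += 29 → s = 42.0000
seg 4 [166.9°–198.8°] cycloidal, h=15: θ=194.4° here. β=27.5, B=31.9. 15·(0.8621 − sin(2π·0.8621)/(2π)) = 14.7506 → s = 56.7506

56.7506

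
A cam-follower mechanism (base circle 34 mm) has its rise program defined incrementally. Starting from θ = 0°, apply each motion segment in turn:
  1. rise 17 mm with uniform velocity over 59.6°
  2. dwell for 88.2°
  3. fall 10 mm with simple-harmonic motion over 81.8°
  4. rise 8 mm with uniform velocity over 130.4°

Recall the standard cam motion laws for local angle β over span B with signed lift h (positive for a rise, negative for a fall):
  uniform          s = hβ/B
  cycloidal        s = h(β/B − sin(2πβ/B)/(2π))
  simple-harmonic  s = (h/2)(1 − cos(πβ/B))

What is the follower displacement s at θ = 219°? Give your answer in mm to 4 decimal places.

seg 1 [0°–59.6°] uniform, h=17: full span → s += 17 → s = 17.0000
seg 2 [59.6°–147.8°] dwell: s stays 17.0000
seg 3 [147.8°–229.6°] simple-harmonic, h=-10: θ=219° here. β=71.2, B=81.8. -10/2·(1 − cos(π·0.8704)) = -9.5914 → s = 7.4086

7.4086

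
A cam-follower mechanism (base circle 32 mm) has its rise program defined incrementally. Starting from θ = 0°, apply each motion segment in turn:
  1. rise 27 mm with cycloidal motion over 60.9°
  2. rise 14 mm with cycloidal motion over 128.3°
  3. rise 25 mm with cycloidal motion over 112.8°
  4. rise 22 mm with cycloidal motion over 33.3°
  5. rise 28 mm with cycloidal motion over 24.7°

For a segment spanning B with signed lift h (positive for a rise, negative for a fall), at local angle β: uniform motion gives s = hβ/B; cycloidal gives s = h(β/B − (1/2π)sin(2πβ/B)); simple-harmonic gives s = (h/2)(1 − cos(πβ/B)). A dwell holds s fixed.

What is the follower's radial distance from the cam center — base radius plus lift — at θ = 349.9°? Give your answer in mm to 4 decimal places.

seg 1 [0°–60.9°] cycloidal, h=27: full span → s += 27 → s = 27.0000
seg 2 [60.9°–189.2°] cycloidal, h=14: full span → s += 14 → s = 41.0000
seg 3 [189.2°–302°] cycloidal, h=25: full span → s += 25 → s = 66.0000
seg 4 [302°–335.3°] cycloidal, h=22: full span → s += 22 → s = 88.0000
seg 5 [335.3°–360°] cycloidal, h=28: θ=349.9° here. β=14.6, B=24.7. 28·(0.5911 − sin(2π·0.5911)/(2π)) = 18.9642 → s = 106.9642
radial distance = base radius + s = 32 + 106.9642 = 138.9642

138.9642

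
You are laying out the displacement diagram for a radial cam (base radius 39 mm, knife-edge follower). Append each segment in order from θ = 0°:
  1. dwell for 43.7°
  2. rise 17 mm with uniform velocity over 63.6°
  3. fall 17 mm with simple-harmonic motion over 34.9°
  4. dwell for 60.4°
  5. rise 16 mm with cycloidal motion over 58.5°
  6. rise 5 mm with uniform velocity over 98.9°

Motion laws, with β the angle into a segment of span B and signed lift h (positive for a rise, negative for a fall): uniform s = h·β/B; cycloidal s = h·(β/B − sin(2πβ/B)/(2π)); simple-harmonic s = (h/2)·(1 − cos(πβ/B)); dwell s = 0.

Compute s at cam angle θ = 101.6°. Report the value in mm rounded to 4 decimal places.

seg 1 [0°–43.7°] dwell: s stays 0.0000
seg 2 [43.7°–107.3°] uniform, h=17: θ=101.6° here. β=57.9, B=63.6. 17·57.9/63.6 = 15.4764 → s = 15.4764

15.4764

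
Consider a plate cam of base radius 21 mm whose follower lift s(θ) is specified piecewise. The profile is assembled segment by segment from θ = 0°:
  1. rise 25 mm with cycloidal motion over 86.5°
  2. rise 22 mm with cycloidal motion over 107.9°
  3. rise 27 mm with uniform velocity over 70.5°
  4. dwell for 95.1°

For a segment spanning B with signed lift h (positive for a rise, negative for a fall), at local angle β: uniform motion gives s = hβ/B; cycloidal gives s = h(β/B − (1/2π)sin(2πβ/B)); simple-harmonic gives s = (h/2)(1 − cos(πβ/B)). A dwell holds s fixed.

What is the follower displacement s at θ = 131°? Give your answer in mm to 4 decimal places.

seg 1 [0°–86.5°] cycloidal, h=25: full span → s += 25 → s = 25.0000
seg 2 [86.5°–194.4°] cycloidal, h=22: θ=131° here. β=44.5, B=107.9. 22·(0.4124 − sin(2π·0.4124)/(2π)) = 7.2422 → s = 32.2422

32.2422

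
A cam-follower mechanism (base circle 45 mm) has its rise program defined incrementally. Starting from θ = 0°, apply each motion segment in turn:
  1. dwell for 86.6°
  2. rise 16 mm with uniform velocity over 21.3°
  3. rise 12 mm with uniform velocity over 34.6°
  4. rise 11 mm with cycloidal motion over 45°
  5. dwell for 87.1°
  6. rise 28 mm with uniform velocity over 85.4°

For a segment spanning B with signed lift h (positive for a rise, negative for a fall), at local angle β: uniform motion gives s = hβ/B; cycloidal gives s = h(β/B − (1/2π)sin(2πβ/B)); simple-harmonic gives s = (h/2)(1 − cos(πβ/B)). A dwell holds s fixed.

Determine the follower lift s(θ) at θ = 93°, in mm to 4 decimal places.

seg 1 [0°–86.6°] dwell: s stays 0.0000
seg 2 [86.6°–107.9°] uniform, h=16: θ=93° here. β=6.4, B=21.3. 16·6.4/21.3 = 4.8075 → s = 4.8075

4.8075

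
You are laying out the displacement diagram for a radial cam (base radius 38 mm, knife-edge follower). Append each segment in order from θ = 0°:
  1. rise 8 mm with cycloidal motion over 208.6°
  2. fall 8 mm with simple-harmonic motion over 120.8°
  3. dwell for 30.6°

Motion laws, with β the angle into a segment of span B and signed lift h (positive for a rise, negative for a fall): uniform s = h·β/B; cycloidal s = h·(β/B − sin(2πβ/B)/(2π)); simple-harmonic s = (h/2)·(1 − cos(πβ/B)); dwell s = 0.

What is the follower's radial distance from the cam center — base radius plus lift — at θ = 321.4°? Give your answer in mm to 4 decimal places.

seg 1 [0°–208.6°] cycloidal, h=8: full span → s += 8 → s = 8.0000
seg 2 [208.6°–329.4°] simple-harmonic, h=-8: θ=321.4° here. β=112.8, B=120.8. -8/2·(1 − cos(π·0.9338)) = -7.9137 → s = 0.0863
radial distance = base radius + s = 38 + 0.0863 = 38.0863

38.0863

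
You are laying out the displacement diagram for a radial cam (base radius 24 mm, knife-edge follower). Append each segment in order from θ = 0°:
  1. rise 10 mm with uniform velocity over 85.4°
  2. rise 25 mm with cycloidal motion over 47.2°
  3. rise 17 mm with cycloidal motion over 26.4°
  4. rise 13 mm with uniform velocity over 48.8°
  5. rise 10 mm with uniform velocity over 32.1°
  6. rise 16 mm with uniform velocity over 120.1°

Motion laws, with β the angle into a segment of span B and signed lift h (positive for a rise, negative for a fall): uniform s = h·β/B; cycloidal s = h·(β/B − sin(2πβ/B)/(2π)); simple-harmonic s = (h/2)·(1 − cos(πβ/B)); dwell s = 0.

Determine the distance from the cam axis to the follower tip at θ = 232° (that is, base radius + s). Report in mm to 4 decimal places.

seg 1 [0°–85.4°] uniform, h=10: full span → s += 10 → s = 10.0000
seg 2 [85.4°–132.6°] cycloidal, h=25: full span → s += 25 → s = 35.0000
seg 3 [132.6°–159°] cycloidal, h=17: full span → s += 17 → s = 52.0000
seg 4 [159°–207.8°] uniform, h=13: full span → s += 13 → s = 65.0000
seg 5 [207.8°–239.9°] uniform, h=10: θ=232° here. β=24.2, B=32.1. 10·24.2/32.1 = 7.5389 → s = 72.5389
radial distance = base radius + s = 24 + 72.5389 = 96.5389

96.5389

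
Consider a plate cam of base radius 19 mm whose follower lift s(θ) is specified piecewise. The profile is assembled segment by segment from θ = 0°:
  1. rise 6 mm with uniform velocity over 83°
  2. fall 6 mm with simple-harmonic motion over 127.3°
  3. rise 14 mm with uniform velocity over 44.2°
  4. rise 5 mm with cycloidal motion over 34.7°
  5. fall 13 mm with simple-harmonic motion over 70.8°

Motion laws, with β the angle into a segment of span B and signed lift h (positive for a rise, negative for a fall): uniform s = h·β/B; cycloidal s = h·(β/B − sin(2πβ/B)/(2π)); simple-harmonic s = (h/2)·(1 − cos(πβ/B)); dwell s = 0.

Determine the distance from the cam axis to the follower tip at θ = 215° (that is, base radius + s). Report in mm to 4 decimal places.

seg 1 [0°–83°] uniform, h=6: full span → s += 6 → s = 6.0000
seg 2 [83°–210.3°] simple-harmonic, h=-6: full span → s += -6 → s = 0.0000
seg 3 [210.3°–254.5°] uniform, h=14: θ=215° here. β=4.7, B=44.2. 14·4.7/44.2 = 1.4887 → s = 1.4887
radial distance = base radius + s = 19 + 1.4887 = 20.4887

20.4887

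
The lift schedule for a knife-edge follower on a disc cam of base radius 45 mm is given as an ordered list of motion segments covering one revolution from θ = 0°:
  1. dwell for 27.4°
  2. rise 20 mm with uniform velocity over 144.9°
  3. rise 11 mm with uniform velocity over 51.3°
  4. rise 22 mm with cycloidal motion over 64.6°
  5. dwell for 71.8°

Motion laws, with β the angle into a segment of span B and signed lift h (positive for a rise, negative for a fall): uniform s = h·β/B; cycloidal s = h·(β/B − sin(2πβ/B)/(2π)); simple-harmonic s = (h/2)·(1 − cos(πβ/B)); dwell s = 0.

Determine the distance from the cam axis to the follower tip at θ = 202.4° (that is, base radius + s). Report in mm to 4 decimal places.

seg 1 [0°–27.4°] dwell: s stays 0.0000
seg 2 [27.4°–172.3°] uniform, h=20: full span → s += 20 → s = 20.0000
seg 3 [172.3°–223.6°] uniform, h=11: θ=202.4° here. β=30.1, B=51.3. 11·30.1/51.3 = 6.4542 → s = 26.4542
radial distance = base radius + s = 45 + 26.4542 = 71.4542

71.4542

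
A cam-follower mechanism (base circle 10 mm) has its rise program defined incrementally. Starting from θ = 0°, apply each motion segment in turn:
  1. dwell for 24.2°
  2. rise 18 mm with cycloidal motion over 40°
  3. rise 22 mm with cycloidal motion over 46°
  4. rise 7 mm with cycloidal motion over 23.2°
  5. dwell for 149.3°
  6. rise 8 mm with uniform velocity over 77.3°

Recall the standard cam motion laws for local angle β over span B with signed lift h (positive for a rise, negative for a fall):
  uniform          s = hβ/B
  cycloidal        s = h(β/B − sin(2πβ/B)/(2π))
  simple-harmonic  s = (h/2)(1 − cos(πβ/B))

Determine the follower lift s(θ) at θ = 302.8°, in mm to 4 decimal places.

seg 1 [0°–24.2°] dwell: s stays 0.0000
seg 2 [24.2°–64.2°] cycloidal, h=18: full span → s += 18 → s = 18.0000
seg 3 [64.2°–110.2°] cycloidal, h=22: full span → s += 22 → s = 40.0000
seg 4 [110.2°–133.4°] cycloidal, h=7: full span → s += 7 → s = 47.0000
seg 5 [133.4°–282.7°] dwell: s stays 47.0000
seg 6 [282.7°–360°] uniform, h=8: θ=302.8° here. β=20.1, B=77.3. 8·20.1/77.3 = 2.0802 → s = 49.0802

49.0802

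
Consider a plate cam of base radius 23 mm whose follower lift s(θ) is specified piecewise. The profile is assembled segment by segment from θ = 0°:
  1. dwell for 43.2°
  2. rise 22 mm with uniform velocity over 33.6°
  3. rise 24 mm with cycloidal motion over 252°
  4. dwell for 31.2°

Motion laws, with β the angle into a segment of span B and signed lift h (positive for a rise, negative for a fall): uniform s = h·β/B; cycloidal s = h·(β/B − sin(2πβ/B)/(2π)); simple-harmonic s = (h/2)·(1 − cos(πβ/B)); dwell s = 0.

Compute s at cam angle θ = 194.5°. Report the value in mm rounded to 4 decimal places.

seg 1 [0°–43.2°] dwell: s stays 0.0000
seg 2 [43.2°–76.8°] uniform, h=22: full span → s += 22 → s = 22.0000
seg 3 [76.8°–328.8°] cycloidal, h=24: θ=194.5° here. β=117.7, B=252. 24·(0.4671 − sin(2π·0.4671)/(2π)) = 10.4247 → s = 32.4247

32.4247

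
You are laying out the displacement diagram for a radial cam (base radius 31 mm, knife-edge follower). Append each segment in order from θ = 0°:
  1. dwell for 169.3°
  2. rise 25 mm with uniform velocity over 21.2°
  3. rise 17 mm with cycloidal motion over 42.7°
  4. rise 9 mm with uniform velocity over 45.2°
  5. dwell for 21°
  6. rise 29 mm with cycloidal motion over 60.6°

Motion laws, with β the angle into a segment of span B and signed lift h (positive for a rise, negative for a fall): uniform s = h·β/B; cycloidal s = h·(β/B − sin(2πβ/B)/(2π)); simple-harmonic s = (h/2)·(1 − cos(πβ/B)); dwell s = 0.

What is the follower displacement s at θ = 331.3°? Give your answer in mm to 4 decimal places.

seg 1 [0°–169.3°] dwell: s stays 0.0000
seg 2 [169.3°–190.5°] uniform, h=25: full span → s += 25 → s = 25.0000
seg 3 [190.5°–233.2°] cycloidal, h=17: full span → s += 17 → s = 42.0000
seg 4 [233.2°–278.4°] uniform, h=9: full span → s += 9 → s = 51.0000
seg 5 [278.4°–299.4°] dwell: s stays 51.0000
seg 6 [299.4°–360°] cycloidal, h=29: θ=331.3° here. β=31.9, B=60.6. 29·(0.5264 − sin(2π·0.5264)/(2π)) = 16.0278 → s = 67.0278

67.0278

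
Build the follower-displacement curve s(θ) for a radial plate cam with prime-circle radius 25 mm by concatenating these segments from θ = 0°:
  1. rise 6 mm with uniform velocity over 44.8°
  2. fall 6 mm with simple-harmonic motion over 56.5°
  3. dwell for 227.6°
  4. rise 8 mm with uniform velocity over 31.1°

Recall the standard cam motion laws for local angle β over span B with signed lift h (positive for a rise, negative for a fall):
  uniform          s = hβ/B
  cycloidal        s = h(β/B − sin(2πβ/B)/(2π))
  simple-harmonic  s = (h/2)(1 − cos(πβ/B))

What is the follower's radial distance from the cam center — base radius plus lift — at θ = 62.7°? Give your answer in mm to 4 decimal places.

seg 1 [0°–44.8°] uniform, h=6: full span → s += 6 → s = 6.0000
seg 2 [44.8°–101.3°] simple-harmonic, h=-6: θ=62.7° here. β=17.9, B=56.5. -6/2·(1 − cos(π·0.3168)) = -1.3672 → s = 4.6328
radial distance = base radius + s = 25 + 4.6328 = 29.6328

29.6328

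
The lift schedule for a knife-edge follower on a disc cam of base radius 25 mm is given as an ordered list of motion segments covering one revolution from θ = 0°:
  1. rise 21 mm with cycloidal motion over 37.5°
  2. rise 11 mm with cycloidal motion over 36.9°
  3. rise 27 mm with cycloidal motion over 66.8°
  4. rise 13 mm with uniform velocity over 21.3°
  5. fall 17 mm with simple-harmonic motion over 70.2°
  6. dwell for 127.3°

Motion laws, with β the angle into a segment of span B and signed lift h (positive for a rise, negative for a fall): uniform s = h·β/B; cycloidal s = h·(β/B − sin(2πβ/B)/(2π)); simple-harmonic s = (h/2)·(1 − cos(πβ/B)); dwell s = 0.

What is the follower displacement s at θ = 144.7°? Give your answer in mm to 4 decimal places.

seg 1 [0°–37.5°] cycloidal, h=21: full span → s += 21 → s = 21.0000
seg 2 [37.5°–74.4°] cycloidal, h=11: full span → s += 11 → s = 32.0000
seg 3 [74.4°–141.2°] cycloidal, h=27: full span → s += 27 → s = 59.0000
seg 4 [141.2°–162.5°] uniform, h=13: θ=144.7° here. β=3.5, B=21.3. 13·3.5/21.3 = 2.1362 → s = 61.1362

61.1362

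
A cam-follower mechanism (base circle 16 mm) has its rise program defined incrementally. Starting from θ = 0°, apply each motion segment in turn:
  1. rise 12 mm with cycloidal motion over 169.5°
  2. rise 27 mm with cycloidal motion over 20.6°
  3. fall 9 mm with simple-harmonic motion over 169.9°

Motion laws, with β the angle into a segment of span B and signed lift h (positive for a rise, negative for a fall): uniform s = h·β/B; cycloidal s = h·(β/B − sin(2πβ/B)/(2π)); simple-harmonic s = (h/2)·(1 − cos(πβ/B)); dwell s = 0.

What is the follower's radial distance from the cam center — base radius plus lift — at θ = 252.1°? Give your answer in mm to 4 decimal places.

seg 1 [0°–169.5°] cycloidal, h=12: full span → s += 12 → s = 12.0000
seg 2 [169.5°–190.1°] cycloidal, h=27: full span → s += 27 → s = 39.0000
seg 3 [190.1°–360°] simple-harmonic, h=-9: θ=252.1° here. β=62, B=169.9. -9/2·(1 − cos(π·0.3649)) = -2.6472 → s = 36.3528
radial distance = base radius + s = 16 + 36.3528 = 52.3528

52.3528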